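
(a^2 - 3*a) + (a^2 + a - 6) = 2*a^2 - 2*a - 6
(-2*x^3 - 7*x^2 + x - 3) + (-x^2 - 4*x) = -2*x^3 - 8*x^2 - 3*x - 3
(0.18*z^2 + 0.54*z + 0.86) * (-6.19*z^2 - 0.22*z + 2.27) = -1.1142*z^4 - 3.3822*z^3 - 5.0336*z^2 + 1.0366*z + 1.9522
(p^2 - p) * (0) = 0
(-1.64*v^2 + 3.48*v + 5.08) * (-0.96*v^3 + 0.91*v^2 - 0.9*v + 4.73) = 1.5744*v^5 - 4.8332*v^4 - 0.234*v^3 - 6.2664*v^2 + 11.8884*v + 24.0284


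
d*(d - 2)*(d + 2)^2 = d^4 + 2*d^3 - 4*d^2 - 8*d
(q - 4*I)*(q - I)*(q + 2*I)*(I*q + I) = I*q^4 + 3*q^3 + I*q^3 + 3*q^2 + 6*I*q^2 + 8*q + 6*I*q + 8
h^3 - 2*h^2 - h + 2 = (h - 2)*(h - 1)*(h + 1)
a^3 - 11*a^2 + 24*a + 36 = (a - 6)^2*(a + 1)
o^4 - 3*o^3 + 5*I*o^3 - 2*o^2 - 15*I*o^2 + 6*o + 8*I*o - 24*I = (o - 3)*(o - I)*(o + 2*I)*(o + 4*I)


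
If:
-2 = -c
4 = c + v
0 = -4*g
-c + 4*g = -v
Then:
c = 2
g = 0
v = 2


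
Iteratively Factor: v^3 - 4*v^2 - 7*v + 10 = (v - 1)*(v^2 - 3*v - 10) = (v - 1)*(v + 2)*(v - 5)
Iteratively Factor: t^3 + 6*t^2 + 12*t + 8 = (t + 2)*(t^2 + 4*t + 4) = (t + 2)^2*(t + 2)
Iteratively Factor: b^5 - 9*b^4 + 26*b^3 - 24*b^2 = (b)*(b^4 - 9*b^3 + 26*b^2 - 24*b) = b^2*(b^3 - 9*b^2 + 26*b - 24) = b^2*(b - 3)*(b^2 - 6*b + 8) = b^2*(b - 4)*(b - 3)*(b - 2)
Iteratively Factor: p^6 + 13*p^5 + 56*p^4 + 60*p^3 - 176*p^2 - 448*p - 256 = (p + 1)*(p^5 + 12*p^4 + 44*p^3 + 16*p^2 - 192*p - 256) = (p + 1)*(p + 4)*(p^4 + 8*p^3 + 12*p^2 - 32*p - 64) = (p + 1)*(p + 4)^2*(p^3 + 4*p^2 - 4*p - 16) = (p + 1)*(p + 2)*(p + 4)^2*(p^2 + 2*p - 8) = (p - 2)*(p + 1)*(p + 2)*(p + 4)^2*(p + 4)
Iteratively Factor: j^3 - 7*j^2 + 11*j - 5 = (j - 1)*(j^2 - 6*j + 5) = (j - 1)^2*(j - 5)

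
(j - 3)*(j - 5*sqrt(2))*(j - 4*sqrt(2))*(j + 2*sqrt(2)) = j^4 - 7*sqrt(2)*j^3 - 3*j^3 + 4*j^2 + 21*sqrt(2)*j^2 - 12*j + 80*sqrt(2)*j - 240*sqrt(2)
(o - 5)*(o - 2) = o^2 - 7*o + 10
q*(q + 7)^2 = q^3 + 14*q^2 + 49*q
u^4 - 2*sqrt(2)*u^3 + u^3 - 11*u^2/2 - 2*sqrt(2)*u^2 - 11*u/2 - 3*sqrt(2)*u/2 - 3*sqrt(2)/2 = (u + 1)*(u - 3*sqrt(2))*(u + sqrt(2)/2)^2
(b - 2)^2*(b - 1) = b^3 - 5*b^2 + 8*b - 4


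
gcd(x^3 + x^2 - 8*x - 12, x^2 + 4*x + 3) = 1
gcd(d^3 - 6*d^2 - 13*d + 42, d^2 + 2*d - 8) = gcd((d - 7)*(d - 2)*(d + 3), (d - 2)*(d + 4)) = d - 2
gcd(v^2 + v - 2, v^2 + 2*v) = v + 2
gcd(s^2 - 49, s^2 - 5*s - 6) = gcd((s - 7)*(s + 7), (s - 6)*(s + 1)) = 1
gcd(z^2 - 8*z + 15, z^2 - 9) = z - 3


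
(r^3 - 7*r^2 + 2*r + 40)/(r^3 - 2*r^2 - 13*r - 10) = (r - 4)/(r + 1)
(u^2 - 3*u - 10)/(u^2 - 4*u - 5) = (u + 2)/(u + 1)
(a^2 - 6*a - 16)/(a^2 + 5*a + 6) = (a - 8)/(a + 3)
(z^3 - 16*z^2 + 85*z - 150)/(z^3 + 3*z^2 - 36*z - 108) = (z^2 - 10*z + 25)/(z^2 + 9*z + 18)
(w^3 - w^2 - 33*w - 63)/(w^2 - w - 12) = (w^2 - 4*w - 21)/(w - 4)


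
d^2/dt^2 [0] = 0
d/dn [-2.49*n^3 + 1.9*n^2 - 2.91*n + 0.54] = -7.47*n^2 + 3.8*n - 2.91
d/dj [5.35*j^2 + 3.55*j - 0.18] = 10.7*j + 3.55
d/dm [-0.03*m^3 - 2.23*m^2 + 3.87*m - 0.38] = -0.09*m^2 - 4.46*m + 3.87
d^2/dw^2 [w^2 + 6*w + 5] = 2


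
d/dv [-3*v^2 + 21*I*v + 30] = -6*v + 21*I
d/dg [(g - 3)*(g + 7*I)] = 2*g - 3 + 7*I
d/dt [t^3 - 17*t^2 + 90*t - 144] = 3*t^2 - 34*t + 90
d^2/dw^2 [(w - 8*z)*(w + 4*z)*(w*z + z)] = 2*z*(3*w - 4*z + 1)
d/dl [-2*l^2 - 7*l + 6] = -4*l - 7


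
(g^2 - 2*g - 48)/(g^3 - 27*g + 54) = (g - 8)/(g^2 - 6*g + 9)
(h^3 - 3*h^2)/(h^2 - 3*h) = h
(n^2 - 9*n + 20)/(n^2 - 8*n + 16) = (n - 5)/(n - 4)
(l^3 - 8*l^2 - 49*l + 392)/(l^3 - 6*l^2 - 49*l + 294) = (l - 8)/(l - 6)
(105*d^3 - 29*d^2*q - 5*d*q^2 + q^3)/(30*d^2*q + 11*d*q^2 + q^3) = (21*d^2 - 10*d*q + q^2)/(q*(6*d + q))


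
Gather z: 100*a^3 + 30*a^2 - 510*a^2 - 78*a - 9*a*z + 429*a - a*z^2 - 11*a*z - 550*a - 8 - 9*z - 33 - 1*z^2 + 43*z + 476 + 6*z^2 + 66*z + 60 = 100*a^3 - 480*a^2 - 199*a + z^2*(5 - a) + z*(100 - 20*a) + 495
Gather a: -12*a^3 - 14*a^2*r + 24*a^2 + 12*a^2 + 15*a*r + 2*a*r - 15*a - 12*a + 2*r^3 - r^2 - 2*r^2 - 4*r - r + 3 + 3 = -12*a^3 + a^2*(36 - 14*r) + a*(17*r - 27) + 2*r^3 - 3*r^2 - 5*r + 6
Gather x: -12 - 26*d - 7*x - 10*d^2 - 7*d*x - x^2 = -10*d^2 - 26*d - x^2 + x*(-7*d - 7) - 12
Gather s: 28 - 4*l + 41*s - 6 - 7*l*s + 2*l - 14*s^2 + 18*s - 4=-2*l - 14*s^2 + s*(59 - 7*l) + 18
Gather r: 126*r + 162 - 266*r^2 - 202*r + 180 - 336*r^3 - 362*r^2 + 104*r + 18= -336*r^3 - 628*r^2 + 28*r + 360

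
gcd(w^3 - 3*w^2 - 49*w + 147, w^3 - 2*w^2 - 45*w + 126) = w^2 + 4*w - 21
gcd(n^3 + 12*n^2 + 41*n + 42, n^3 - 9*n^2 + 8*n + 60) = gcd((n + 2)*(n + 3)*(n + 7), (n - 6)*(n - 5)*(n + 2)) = n + 2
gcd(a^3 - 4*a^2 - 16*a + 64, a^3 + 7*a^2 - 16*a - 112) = a^2 - 16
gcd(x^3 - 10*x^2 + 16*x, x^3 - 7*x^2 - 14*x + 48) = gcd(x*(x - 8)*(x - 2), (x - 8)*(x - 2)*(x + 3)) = x^2 - 10*x + 16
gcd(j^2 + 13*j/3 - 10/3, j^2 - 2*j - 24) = 1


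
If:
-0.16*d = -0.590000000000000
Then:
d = 3.69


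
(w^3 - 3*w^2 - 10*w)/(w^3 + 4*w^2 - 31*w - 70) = w/(w + 7)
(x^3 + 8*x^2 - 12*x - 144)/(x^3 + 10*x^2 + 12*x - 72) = (x - 4)/(x - 2)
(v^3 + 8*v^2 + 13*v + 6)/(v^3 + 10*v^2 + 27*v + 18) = (v + 1)/(v + 3)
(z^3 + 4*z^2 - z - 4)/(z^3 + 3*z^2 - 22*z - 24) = (z^2 + 3*z - 4)/(z^2 + 2*z - 24)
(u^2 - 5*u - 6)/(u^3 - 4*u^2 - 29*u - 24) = (u - 6)/(u^2 - 5*u - 24)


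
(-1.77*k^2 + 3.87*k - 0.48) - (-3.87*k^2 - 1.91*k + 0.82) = 2.1*k^2 + 5.78*k - 1.3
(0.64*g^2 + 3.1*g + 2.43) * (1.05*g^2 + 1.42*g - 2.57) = 0.672*g^4 + 4.1638*g^3 + 5.3087*g^2 - 4.5164*g - 6.2451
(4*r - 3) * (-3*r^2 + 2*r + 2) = -12*r^3 + 17*r^2 + 2*r - 6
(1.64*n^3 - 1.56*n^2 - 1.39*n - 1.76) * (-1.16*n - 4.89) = -1.9024*n^4 - 6.21*n^3 + 9.2408*n^2 + 8.8387*n + 8.6064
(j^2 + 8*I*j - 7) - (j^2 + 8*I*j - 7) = 0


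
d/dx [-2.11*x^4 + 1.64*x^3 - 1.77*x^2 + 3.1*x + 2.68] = -8.44*x^3 + 4.92*x^2 - 3.54*x + 3.1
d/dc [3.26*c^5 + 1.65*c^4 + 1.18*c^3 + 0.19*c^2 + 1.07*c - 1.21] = 16.3*c^4 + 6.6*c^3 + 3.54*c^2 + 0.38*c + 1.07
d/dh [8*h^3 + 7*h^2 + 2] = 2*h*(12*h + 7)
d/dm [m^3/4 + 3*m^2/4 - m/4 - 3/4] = 3*m^2/4 + 3*m/2 - 1/4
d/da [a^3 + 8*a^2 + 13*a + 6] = 3*a^2 + 16*a + 13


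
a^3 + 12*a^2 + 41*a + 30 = (a + 1)*(a + 5)*(a + 6)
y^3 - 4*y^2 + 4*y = y*(y - 2)^2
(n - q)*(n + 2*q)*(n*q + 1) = n^3*q + n^2*q^2 + n^2 - 2*n*q^3 + n*q - 2*q^2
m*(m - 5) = m^2 - 5*m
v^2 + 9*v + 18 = (v + 3)*(v + 6)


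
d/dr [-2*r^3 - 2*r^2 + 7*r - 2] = -6*r^2 - 4*r + 7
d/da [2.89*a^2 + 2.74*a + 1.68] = 5.78*a + 2.74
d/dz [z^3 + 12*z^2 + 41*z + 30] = 3*z^2 + 24*z + 41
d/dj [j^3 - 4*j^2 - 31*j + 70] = 3*j^2 - 8*j - 31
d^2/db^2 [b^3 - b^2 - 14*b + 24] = 6*b - 2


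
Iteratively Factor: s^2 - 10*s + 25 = (s - 5)*(s - 5)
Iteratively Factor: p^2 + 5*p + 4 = (p + 1)*(p + 4)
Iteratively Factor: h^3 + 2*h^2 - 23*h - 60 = (h + 3)*(h^2 - h - 20) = (h + 3)*(h + 4)*(h - 5)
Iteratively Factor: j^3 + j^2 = (j)*(j^2 + j) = j*(j + 1)*(j)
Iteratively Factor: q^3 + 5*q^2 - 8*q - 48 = (q + 4)*(q^2 + q - 12) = (q + 4)^2*(q - 3)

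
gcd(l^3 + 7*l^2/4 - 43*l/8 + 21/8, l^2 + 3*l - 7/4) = l + 7/2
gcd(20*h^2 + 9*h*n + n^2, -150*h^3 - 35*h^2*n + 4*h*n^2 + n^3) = 5*h + n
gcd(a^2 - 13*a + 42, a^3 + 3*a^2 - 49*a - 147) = a - 7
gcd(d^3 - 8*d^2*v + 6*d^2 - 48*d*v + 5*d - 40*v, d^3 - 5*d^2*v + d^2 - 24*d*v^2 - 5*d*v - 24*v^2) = -d^2 + 8*d*v - d + 8*v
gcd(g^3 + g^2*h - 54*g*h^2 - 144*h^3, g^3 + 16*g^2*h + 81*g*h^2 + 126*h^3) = g^2 + 9*g*h + 18*h^2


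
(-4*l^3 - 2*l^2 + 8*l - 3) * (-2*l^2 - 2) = 8*l^5 + 4*l^4 - 8*l^3 + 10*l^2 - 16*l + 6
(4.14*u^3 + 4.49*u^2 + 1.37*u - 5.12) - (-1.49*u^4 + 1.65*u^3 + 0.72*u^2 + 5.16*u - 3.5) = 1.49*u^4 + 2.49*u^3 + 3.77*u^2 - 3.79*u - 1.62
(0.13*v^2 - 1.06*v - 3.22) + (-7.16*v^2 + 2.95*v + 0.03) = -7.03*v^2 + 1.89*v - 3.19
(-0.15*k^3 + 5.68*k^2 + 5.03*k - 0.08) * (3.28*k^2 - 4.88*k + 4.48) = -0.492*k^5 + 19.3624*k^4 - 11.892*k^3 + 0.637599999999999*k^2 + 22.9248*k - 0.3584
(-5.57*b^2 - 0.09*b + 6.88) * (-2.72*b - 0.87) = 15.1504*b^3 + 5.0907*b^2 - 18.6353*b - 5.9856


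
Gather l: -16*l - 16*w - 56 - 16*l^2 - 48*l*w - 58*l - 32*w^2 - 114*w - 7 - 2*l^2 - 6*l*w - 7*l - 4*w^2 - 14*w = -18*l^2 + l*(-54*w - 81) - 36*w^2 - 144*w - 63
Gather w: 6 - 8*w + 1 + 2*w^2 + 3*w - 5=2*w^2 - 5*w + 2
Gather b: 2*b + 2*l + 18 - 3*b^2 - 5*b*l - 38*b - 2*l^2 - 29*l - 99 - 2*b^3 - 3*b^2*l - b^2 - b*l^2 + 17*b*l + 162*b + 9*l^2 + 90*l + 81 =-2*b^3 + b^2*(-3*l - 4) + b*(-l^2 + 12*l + 126) + 7*l^2 + 63*l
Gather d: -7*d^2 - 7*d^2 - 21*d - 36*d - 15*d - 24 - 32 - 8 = -14*d^2 - 72*d - 64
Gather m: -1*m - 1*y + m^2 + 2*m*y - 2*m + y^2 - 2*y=m^2 + m*(2*y - 3) + y^2 - 3*y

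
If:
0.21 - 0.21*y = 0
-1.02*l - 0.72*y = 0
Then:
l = -0.71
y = 1.00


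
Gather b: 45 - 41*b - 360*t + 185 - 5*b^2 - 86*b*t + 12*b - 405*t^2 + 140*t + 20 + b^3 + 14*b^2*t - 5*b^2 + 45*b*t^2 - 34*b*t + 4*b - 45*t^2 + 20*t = b^3 + b^2*(14*t - 10) + b*(45*t^2 - 120*t - 25) - 450*t^2 - 200*t + 250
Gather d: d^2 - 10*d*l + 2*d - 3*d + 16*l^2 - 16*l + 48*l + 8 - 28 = d^2 + d*(-10*l - 1) + 16*l^2 + 32*l - 20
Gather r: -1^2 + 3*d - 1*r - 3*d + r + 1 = 0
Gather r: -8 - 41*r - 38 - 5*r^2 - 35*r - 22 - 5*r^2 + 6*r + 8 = -10*r^2 - 70*r - 60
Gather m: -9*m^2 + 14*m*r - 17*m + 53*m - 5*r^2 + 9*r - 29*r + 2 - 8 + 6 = -9*m^2 + m*(14*r + 36) - 5*r^2 - 20*r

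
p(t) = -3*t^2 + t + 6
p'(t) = 1 - 6*t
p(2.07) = -4.78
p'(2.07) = -11.42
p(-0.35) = 5.28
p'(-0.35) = 3.10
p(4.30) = -45.17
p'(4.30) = -24.80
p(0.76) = 5.03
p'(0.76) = -3.56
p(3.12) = -20.08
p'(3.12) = -17.72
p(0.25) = 6.06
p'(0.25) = -0.50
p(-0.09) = 5.89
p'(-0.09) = 1.54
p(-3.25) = -28.94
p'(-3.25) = 20.50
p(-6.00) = -108.00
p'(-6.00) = 37.00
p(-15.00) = -684.00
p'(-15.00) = 91.00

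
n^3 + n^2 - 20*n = n*(n - 4)*(n + 5)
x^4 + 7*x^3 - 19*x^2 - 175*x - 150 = (x - 5)*(x + 1)*(x + 5)*(x + 6)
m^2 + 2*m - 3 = (m - 1)*(m + 3)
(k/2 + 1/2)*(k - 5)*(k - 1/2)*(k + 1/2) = k^4/2 - 2*k^3 - 21*k^2/8 + k/2 + 5/8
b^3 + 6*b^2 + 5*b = b*(b + 1)*(b + 5)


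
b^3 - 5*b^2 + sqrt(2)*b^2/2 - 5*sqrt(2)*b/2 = b*(b - 5)*(b + sqrt(2)/2)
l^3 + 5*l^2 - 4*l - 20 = (l - 2)*(l + 2)*(l + 5)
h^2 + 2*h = h*(h + 2)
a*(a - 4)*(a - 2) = a^3 - 6*a^2 + 8*a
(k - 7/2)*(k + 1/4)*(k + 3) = k^3 - k^2/4 - 85*k/8 - 21/8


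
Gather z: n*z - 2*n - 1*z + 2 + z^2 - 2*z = -2*n + z^2 + z*(n - 3) + 2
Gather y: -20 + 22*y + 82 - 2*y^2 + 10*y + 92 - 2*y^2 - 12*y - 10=-4*y^2 + 20*y + 144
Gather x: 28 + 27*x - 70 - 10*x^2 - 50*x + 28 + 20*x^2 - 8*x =10*x^2 - 31*x - 14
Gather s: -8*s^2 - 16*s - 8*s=-8*s^2 - 24*s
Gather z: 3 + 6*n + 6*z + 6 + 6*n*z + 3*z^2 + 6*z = 6*n + 3*z^2 + z*(6*n + 12) + 9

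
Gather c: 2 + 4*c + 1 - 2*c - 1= 2*c + 2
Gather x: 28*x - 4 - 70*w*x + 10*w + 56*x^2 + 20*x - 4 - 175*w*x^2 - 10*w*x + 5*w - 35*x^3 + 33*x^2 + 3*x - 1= 15*w - 35*x^3 + x^2*(89 - 175*w) + x*(51 - 80*w) - 9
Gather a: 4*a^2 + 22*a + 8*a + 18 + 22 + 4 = 4*a^2 + 30*a + 44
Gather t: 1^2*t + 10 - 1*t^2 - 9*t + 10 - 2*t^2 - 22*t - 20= -3*t^2 - 30*t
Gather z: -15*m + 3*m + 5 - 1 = 4 - 12*m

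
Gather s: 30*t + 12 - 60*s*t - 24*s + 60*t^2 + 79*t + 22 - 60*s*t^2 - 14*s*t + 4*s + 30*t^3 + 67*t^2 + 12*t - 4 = s*(-60*t^2 - 74*t - 20) + 30*t^3 + 127*t^2 + 121*t + 30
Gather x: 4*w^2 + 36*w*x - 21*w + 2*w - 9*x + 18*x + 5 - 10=4*w^2 - 19*w + x*(36*w + 9) - 5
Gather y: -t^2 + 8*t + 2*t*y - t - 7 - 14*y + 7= -t^2 + 7*t + y*(2*t - 14)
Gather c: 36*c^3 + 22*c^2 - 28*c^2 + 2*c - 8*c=36*c^3 - 6*c^2 - 6*c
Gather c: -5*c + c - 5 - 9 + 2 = -4*c - 12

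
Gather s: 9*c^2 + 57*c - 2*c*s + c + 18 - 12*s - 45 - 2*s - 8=9*c^2 + 58*c + s*(-2*c - 14) - 35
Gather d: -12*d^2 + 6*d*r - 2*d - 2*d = -12*d^2 + d*(6*r - 4)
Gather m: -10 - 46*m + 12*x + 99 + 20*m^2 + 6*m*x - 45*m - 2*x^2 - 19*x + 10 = 20*m^2 + m*(6*x - 91) - 2*x^2 - 7*x + 99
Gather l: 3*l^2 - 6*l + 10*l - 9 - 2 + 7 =3*l^2 + 4*l - 4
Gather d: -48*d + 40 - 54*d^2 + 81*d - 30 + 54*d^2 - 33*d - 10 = 0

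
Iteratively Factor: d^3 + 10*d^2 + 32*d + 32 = (d + 4)*(d^2 + 6*d + 8) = (d + 4)^2*(d + 2)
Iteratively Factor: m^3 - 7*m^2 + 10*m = (m)*(m^2 - 7*m + 10) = m*(m - 5)*(m - 2)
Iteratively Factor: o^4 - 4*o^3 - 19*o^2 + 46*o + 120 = (o - 4)*(o^3 - 19*o - 30) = (o - 5)*(o - 4)*(o^2 + 5*o + 6) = (o - 5)*(o - 4)*(o + 3)*(o + 2)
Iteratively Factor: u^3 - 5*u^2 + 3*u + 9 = (u - 3)*(u^2 - 2*u - 3) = (u - 3)*(u + 1)*(u - 3)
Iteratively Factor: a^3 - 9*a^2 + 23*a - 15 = (a - 3)*(a^2 - 6*a + 5) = (a - 5)*(a - 3)*(a - 1)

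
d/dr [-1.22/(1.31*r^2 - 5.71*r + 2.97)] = (3.1964*r - 6.9662)/(1.31*r^2 - 5.71*r + 2.97)^2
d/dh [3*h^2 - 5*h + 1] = 6*h - 5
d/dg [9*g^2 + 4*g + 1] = 18*g + 4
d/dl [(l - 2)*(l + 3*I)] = 2*l - 2 + 3*I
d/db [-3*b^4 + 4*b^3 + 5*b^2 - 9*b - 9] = -12*b^3 + 12*b^2 + 10*b - 9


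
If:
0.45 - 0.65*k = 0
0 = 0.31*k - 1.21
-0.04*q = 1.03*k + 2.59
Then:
No Solution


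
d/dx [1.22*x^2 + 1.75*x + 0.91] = 2.44*x + 1.75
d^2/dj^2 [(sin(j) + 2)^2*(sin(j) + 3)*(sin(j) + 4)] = -16*sin(j)^4 - 99*sin(j)^3 - 164*sin(j)^2 - 10*sin(j) + 88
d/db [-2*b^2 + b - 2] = 1 - 4*b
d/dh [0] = 0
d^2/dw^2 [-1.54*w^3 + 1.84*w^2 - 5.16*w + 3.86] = 3.68 - 9.24*w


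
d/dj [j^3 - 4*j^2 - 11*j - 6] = 3*j^2 - 8*j - 11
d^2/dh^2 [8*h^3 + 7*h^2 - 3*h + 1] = 48*h + 14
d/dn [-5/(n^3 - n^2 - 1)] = 5*n*(3*n - 2)/(-n^3 + n^2 + 1)^2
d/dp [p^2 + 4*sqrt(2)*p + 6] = 2*p + 4*sqrt(2)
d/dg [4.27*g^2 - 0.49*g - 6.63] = 8.54*g - 0.49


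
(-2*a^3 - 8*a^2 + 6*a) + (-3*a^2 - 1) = -2*a^3 - 11*a^2 + 6*a - 1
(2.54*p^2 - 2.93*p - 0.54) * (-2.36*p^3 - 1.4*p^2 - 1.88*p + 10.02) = -5.9944*p^5 + 3.3588*p^4 + 0.6012*p^3 + 31.7152*p^2 - 28.3434*p - 5.4108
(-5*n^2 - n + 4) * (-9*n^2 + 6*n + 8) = 45*n^4 - 21*n^3 - 82*n^2 + 16*n + 32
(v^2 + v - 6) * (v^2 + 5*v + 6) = v^4 + 6*v^3 + 5*v^2 - 24*v - 36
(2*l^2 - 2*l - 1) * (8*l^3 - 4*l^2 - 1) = 16*l^5 - 24*l^4 + 2*l^2 + 2*l + 1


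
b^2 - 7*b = b*(b - 7)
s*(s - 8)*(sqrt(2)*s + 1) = sqrt(2)*s^3 - 8*sqrt(2)*s^2 + s^2 - 8*s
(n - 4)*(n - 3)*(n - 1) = n^3 - 8*n^2 + 19*n - 12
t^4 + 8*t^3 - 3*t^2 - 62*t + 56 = (t - 2)*(t - 1)*(t + 4)*(t + 7)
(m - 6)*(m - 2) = m^2 - 8*m + 12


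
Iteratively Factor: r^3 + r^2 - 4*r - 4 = (r - 2)*(r^2 + 3*r + 2) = (r - 2)*(r + 2)*(r + 1)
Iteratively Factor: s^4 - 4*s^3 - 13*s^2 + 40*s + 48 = (s + 3)*(s^3 - 7*s^2 + 8*s + 16) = (s - 4)*(s + 3)*(s^2 - 3*s - 4) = (s - 4)^2*(s + 3)*(s + 1)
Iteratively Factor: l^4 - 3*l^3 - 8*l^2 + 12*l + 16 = (l - 4)*(l^3 + l^2 - 4*l - 4) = (l - 4)*(l + 2)*(l^2 - l - 2) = (l - 4)*(l + 1)*(l + 2)*(l - 2)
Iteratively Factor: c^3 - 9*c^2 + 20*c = (c - 4)*(c^2 - 5*c) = (c - 5)*(c - 4)*(c)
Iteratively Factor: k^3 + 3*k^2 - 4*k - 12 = (k - 2)*(k^2 + 5*k + 6) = (k - 2)*(k + 3)*(k + 2)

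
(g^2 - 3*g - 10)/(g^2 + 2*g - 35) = (g + 2)/(g + 7)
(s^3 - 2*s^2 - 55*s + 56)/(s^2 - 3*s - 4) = (-s^3 + 2*s^2 + 55*s - 56)/(-s^2 + 3*s + 4)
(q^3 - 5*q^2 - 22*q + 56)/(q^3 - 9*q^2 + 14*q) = (q + 4)/q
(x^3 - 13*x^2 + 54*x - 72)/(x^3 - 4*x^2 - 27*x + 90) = (x - 4)/(x + 5)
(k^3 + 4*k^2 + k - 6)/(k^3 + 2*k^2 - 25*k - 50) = (k^2 + 2*k - 3)/(k^2 - 25)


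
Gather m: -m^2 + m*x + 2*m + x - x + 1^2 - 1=-m^2 + m*(x + 2)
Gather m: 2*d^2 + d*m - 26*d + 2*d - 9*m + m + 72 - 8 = 2*d^2 - 24*d + m*(d - 8) + 64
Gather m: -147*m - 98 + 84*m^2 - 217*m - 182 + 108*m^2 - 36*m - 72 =192*m^2 - 400*m - 352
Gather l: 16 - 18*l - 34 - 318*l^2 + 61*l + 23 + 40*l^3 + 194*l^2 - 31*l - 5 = 40*l^3 - 124*l^2 + 12*l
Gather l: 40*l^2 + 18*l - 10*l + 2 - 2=40*l^2 + 8*l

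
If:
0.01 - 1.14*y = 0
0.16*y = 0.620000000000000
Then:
No Solution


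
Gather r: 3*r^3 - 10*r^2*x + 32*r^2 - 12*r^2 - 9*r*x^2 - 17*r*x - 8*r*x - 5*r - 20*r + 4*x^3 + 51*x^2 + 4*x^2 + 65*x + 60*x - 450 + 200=3*r^3 + r^2*(20 - 10*x) + r*(-9*x^2 - 25*x - 25) + 4*x^3 + 55*x^2 + 125*x - 250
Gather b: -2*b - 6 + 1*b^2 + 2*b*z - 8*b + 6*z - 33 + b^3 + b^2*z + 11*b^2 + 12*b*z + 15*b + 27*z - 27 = b^3 + b^2*(z + 12) + b*(14*z + 5) + 33*z - 66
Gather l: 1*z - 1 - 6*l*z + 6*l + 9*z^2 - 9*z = l*(6 - 6*z) + 9*z^2 - 8*z - 1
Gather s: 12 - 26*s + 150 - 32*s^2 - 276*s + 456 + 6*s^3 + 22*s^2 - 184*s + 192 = 6*s^3 - 10*s^2 - 486*s + 810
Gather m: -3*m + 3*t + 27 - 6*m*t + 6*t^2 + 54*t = m*(-6*t - 3) + 6*t^2 + 57*t + 27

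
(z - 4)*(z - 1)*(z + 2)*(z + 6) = z^4 + 3*z^3 - 24*z^2 - 28*z + 48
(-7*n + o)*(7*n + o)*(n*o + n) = -49*n^3*o - 49*n^3 + n*o^3 + n*o^2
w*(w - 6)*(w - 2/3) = w^3 - 20*w^2/3 + 4*w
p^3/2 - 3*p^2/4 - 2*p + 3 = (p/2 + 1)*(p - 2)*(p - 3/2)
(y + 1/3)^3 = y^3 + y^2 + y/3 + 1/27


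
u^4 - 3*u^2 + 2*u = u*(u - 1)^2*(u + 2)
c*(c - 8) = c^2 - 8*c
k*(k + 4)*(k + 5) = k^3 + 9*k^2 + 20*k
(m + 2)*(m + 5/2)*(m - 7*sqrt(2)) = m^3 - 7*sqrt(2)*m^2 + 9*m^2/2 - 63*sqrt(2)*m/2 + 5*m - 35*sqrt(2)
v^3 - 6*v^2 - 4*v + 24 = (v - 6)*(v - 2)*(v + 2)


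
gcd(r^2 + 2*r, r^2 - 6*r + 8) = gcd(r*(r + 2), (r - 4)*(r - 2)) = 1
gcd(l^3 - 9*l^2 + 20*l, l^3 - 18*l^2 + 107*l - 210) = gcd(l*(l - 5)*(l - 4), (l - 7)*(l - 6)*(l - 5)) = l - 5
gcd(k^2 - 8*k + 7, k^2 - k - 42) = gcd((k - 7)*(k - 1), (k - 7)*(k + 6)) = k - 7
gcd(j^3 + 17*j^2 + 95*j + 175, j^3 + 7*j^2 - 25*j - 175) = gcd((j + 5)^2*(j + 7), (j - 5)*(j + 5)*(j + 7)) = j^2 + 12*j + 35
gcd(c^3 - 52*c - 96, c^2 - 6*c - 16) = c^2 - 6*c - 16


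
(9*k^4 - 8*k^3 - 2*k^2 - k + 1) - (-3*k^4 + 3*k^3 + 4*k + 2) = 12*k^4 - 11*k^3 - 2*k^2 - 5*k - 1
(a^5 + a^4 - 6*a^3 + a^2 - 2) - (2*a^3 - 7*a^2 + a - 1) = a^5 + a^4 - 8*a^3 + 8*a^2 - a - 1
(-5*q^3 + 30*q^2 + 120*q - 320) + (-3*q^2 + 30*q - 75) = -5*q^3 + 27*q^2 + 150*q - 395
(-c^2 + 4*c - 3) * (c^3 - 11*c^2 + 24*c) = -c^5 + 15*c^4 - 71*c^3 + 129*c^2 - 72*c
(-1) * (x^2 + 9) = -x^2 - 9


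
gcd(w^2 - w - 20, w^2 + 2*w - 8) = w + 4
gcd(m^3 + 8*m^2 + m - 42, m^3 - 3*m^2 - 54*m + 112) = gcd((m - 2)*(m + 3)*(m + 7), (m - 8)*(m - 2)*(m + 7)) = m^2 + 5*m - 14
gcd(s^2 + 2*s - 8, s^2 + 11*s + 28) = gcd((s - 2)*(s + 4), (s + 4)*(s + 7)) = s + 4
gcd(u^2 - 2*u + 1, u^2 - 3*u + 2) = u - 1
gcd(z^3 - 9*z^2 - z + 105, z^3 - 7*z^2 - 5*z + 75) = z^2 - 2*z - 15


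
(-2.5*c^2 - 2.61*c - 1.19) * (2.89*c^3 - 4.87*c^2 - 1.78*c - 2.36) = -7.225*c^5 + 4.6321*c^4 + 13.7216*c^3 + 16.3411*c^2 + 8.2778*c + 2.8084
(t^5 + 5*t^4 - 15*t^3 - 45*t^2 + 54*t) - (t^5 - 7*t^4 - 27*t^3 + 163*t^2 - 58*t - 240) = 12*t^4 + 12*t^3 - 208*t^2 + 112*t + 240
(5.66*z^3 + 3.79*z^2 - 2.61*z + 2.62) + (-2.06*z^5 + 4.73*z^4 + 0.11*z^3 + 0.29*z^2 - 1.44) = -2.06*z^5 + 4.73*z^4 + 5.77*z^3 + 4.08*z^2 - 2.61*z + 1.18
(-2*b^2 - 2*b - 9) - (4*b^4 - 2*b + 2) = -4*b^4 - 2*b^2 - 11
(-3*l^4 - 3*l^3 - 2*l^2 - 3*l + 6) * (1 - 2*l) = 6*l^5 + 3*l^4 + l^3 + 4*l^2 - 15*l + 6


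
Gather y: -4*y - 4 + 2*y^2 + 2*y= 2*y^2 - 2*y - 4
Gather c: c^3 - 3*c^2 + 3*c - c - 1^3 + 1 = c^3 - 3*c^2 + 2*c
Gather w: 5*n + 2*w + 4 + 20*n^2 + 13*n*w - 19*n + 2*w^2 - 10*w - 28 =20*n^2 - 14*n + 2*w^2 + w*(13*n - 8) - 24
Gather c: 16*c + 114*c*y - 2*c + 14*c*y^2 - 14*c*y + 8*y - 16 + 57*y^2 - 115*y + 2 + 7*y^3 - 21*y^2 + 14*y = c*(14*y^2 + 100*y + 14) + 7*y^3 + 36*y^2 - 93*y - 14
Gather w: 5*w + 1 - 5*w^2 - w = -5*w^2 + 4*w + 1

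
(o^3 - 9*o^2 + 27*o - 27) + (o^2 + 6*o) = o^3 - 8*o^2 + 33*o - 27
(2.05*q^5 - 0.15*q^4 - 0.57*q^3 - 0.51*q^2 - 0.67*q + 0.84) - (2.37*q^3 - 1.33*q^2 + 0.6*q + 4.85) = 2.05*q^5 - 0.15*q^4 - 2.94*q^3 + 0.82*q^2 - 1.27*q - 4.01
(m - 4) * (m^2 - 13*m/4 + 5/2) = m^3 - 29*m^2/4 + 31*m/2 - 10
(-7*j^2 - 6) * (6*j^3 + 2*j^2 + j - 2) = -42*j^5 - 14*j^4 - 43*j^3 + 2*j^2 - 6*j + 12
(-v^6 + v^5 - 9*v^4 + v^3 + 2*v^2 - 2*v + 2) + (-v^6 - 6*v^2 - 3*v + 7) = -2*v^6 + v^5 - 9*v^4 + v^3 - 4*v^2 - 5*v + 9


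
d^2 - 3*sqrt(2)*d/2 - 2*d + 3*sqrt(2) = (d - 2)*(d - 3*sqrt(2)/2)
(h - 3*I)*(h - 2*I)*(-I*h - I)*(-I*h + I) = -h^4 + 5*I*h^3 + 7*h^2 - 5*I*h - 6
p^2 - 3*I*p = p*(p - 3*I)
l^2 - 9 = (l - 3)*(l + 3)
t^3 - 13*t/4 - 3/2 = (t - 2)*(t + 1/2)*(t + 3/2)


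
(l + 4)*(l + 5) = l^2 + 9*l + 20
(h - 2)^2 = h^2 - 4*h + 4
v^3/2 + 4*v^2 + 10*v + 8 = (v/2 + 1)*(v + 2)*(v + 4)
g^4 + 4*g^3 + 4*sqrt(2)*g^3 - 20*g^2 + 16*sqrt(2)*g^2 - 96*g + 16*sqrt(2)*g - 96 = (g + 2)^2*(g - 2*sqrt(2))*(g + 6*sqrt(2))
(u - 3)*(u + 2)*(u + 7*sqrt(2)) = u^3 - u^2 + 7*sqrt(2)*u^2 - 7*sqrt(2)*u - 6*u - 42*sqrt(2)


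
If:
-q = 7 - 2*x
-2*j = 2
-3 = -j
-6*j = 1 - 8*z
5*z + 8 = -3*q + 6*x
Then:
No Solution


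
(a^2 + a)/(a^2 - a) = (a + 1)/(a - 1)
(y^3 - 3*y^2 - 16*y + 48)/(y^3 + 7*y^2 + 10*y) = (y^3 - 3*y^2 - 16*y + 48)/(y*(y^2 + 7*y + 10))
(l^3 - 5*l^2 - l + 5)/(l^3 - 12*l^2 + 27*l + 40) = (l - 1)/(l - 8)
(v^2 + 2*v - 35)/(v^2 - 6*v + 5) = (v + 7)/(v - 1)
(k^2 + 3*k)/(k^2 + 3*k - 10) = k*(k + 3)/(k^2 + 3*k - 10)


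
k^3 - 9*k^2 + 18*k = k*(k - 6)*(k - 3)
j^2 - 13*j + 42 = (j - 7)*(j - 6)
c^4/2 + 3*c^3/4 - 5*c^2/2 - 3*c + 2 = (c/2 + 1)*(c - 2)*(c - 1/2)*(c + 2)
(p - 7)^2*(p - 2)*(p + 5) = p^4 - 11*p^3 - 3*p^2 + 287*p - 490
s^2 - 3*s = s*(s - 3)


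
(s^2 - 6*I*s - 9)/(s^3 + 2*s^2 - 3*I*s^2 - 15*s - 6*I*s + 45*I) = (s - 3*I)/(s^2 + 2*s - 15)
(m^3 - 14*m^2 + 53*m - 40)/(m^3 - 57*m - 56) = (m^2 - 6*m + 5)/(m^2 + 8*m + 7)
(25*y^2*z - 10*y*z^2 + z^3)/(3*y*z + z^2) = (25*y^2 - 10*y*z + z^2)/(3*y + z)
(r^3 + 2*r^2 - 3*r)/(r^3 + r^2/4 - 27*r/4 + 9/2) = 4*r*(r - 1)/(4*r^2 - 11*r + 6)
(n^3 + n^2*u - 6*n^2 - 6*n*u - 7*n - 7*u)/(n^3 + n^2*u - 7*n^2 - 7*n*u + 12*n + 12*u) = (n^2 - 6*n - 7)/(n^2 - 7*n + 12)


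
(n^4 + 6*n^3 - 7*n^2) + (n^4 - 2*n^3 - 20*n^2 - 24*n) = 2*n^4 + 4*n^3 - 27*n^2 - 24*n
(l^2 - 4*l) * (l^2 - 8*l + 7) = l^4 - 12*l^3 + 39*l^2 - 28*l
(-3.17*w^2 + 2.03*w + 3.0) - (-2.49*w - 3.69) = -3.17*w^2 + 4.52*w + 6.69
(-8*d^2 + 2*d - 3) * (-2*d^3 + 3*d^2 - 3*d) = 16*d^5 - 28*d^4 + 36*d^3 - 15*d^2 + 9*d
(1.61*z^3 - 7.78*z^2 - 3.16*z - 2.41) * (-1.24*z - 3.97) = -1.9964*z^4 + 3.2555*z^3 + 34.805*z^2 + 15.5336*z + 9.5677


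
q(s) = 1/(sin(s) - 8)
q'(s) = -cos(s)/(sin(s) - 8)^2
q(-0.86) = -0.11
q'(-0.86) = -0.01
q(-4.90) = -0.14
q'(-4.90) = -0.00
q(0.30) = -0.13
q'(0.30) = -0.02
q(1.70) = -0.14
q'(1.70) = 0.00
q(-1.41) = -0.11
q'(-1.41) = -0.00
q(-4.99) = -0.14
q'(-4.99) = -0.01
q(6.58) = -0.13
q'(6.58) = -0.02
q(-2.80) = -0.12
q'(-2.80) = 0.01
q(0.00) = -0.12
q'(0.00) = -0.02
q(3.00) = -0.13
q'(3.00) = 0.02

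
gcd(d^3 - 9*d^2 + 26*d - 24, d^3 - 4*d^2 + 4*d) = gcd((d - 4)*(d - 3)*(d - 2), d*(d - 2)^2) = d - 2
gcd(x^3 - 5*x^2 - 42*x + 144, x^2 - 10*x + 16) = x - 8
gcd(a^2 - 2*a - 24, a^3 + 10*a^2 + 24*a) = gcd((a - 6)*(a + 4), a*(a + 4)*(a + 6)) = a + 4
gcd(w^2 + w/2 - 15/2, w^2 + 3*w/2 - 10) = w - 5/2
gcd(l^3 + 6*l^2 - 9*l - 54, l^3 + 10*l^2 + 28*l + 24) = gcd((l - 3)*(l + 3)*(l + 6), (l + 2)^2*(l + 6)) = l + 6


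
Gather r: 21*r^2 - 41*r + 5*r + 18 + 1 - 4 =21*r^2 - 36*r + 15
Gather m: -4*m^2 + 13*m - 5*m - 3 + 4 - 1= -4*m^2 + 8*m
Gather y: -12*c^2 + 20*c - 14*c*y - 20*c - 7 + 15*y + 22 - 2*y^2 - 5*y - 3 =-12*c^2 - 2*y^2 + y*(10 - 14*c) + 12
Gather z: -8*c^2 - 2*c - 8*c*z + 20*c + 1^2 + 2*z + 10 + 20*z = -8*c^2 + 18*c + z*(22 - 8*c) + 11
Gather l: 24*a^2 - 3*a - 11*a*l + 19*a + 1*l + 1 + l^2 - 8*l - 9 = 24*a^2 + 16*a + l^2 + l*(-11*a - 7) - 8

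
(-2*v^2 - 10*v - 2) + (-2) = -2*v^2 - 10*v - 4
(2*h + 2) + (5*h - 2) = 7*h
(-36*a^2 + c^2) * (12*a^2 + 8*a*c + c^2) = -432*a^4 - 288*a^3*c - 24*a^2*c^2 + 8*a*c^3 + c^4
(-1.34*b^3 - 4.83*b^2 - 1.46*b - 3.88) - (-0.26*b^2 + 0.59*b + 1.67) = -1.34*b^3 - 4.57*b^2 - 2.05*b - 5.55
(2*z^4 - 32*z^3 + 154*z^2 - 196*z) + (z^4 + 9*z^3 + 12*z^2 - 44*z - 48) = 3*z^4 - 23*z^3 + 166*z^2 - 240*z - 48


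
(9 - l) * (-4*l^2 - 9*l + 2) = 4*l^3 - 27*l^2 - 83*l + 18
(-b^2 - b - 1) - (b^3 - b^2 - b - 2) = 1 - b^3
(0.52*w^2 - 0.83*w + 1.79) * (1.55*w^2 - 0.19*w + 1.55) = 0.806*w^4 - 1.3853*w^3 + 3.7382*w^2 - 1.6266*w + 2.7745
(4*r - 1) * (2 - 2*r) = -8*r^2 + 10*r - 2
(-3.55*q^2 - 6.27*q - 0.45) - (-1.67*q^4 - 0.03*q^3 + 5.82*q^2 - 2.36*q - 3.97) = 1.67*q^4 + 0.03*q^3 - 9.37*q^2 - 3.91*q + 3.52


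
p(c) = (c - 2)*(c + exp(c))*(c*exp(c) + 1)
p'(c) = (c - 2)*(c + exp(c))*(c*exp(c) + exp(c)) + (c - 2)*(c*exp(c) + 1)*(exp(c) + 1) + (c + exp(c))*(c*exp(c) + 1)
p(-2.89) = 11.63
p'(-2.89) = -8.17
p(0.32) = -4.11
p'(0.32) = -8.49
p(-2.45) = 8.29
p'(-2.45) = -6.99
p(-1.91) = 4.94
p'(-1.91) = -5.41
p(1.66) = -22.89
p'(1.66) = 13.71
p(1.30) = -20.07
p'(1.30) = -19.54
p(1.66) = -22.89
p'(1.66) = 13.71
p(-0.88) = 0.85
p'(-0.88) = -2.82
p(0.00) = -2.00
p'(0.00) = -5.00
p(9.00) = 4141229288.83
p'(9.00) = 9330052245.13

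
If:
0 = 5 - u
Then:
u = 5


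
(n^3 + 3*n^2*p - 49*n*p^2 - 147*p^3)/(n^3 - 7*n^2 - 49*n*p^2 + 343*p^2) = (n + 3*p)/(n - 7)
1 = 1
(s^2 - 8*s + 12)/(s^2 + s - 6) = (s - 6)/(s + 3)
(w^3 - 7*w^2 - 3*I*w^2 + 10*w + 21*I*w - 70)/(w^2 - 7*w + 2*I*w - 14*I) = w - 5*I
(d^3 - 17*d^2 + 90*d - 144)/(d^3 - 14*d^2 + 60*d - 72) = (d^2 - 11*d + 24)/(d^2 - 8*d + 12)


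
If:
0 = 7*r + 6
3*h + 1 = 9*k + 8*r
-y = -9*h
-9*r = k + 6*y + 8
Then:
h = -73/3423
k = 988/1141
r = -6/7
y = -219/1141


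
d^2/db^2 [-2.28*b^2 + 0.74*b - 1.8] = -4.56000000000000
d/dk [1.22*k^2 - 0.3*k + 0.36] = 2.44*k - 0.3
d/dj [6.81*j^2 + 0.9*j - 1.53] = 13.62*j + 0.9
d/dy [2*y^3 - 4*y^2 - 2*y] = 6*y^2 - 8*y - 2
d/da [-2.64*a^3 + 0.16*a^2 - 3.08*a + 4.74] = -7.92*a^2 + 0.32*a - 3.08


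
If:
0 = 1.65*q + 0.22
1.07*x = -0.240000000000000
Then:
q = -0.13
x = -0.22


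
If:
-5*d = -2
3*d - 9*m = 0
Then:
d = 2/5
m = 2/15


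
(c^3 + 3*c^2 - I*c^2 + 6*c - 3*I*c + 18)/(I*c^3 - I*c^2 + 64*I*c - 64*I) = I*(-c^3 - 3*c^2 + I*c^2 - 6*c + 3*I*c - 18)/(c^3 - c^2 + 64*c - 64)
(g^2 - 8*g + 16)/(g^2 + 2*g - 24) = (g - 4)/(g + 6)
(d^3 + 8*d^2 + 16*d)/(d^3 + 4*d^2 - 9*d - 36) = d*(d + 4)/(d^2 - 9)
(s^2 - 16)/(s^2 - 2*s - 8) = (s + 4)/(s + 2)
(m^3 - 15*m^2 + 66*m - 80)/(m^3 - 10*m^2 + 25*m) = (m^2 - 10*m + 16)/(m*(m - 5))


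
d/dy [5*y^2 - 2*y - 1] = 10*y - 2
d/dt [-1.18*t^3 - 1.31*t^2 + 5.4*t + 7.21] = -3.54*t^2 - 2.62*t + 5.4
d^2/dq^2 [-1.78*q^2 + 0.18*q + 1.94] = -3.56000000000000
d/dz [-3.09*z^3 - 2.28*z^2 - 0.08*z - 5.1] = -9.27*z^2 - 4.56*z - 0.08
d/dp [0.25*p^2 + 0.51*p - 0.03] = 0.5*p + 0.51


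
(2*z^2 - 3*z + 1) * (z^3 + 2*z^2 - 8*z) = 2*z^5 + z^4 - 21*z^3 + 26*z^2 - 8*z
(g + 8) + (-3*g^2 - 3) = -3*g^2 + g + 5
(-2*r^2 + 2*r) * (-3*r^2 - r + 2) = 6*r^4 - 4*r^3 - 6*r^2 + 4*r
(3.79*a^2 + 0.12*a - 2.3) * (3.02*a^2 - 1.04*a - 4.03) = 11.4458*a^4 - 3.5792*a^3 - 22.3445*a^2 + 1.9084*a + 9.269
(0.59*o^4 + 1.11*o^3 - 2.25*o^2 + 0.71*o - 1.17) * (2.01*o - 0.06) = 1.1859*o^5 + 2.1957*o^4 - 4.5891*o^3 + 1.5621*o^2 - 2.3943*o + 0.0702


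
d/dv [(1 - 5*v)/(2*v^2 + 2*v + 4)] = (-5*v^2 - 5*v + (2*v + 1)*(5*v - 1) - 10)/(2*(v^2 + v + 2)^2)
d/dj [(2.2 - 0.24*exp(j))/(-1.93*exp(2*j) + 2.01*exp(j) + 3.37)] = (-0.4632*exp(2*j) + 8.492*exp(j) - 5.2308)*exp(j)/(3.7249*exp(4*j) - 7.7586*exp(3*j) - 8.9681*exp(2*j) + 13.5474*exp(j) + 11.3569)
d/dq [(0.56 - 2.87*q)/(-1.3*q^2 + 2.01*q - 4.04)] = (-3.731*q^2 + 1.456*q + 10.4692)/(1.69*q^4 - 5.226*q^3 + 14.5441*q^2 - 16.2408*q + 16.3216)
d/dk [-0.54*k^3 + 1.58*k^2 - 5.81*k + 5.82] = -1.62*k^2 + 3.16*k - 5.81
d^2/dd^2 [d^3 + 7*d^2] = 6*d + 14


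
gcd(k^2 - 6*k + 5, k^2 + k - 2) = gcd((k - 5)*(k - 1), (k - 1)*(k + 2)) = k - 1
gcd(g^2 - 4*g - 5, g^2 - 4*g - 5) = g^2 - 4*g - 5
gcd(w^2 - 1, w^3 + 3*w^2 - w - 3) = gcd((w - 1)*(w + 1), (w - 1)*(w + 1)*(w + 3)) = w^2 - 1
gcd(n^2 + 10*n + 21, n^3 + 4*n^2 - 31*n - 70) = n + 7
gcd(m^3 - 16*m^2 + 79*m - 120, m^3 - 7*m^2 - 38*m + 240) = m^2 - 13*m + 40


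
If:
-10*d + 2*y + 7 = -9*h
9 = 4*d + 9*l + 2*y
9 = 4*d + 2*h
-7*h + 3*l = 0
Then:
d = 19/5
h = -31/10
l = -217/30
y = 589/20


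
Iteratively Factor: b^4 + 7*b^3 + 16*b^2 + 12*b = (b)*(b^3 + 7*b^2 + 16*b + 12) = b*(b + 2)*(b^2 + 5*b + 6) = b*(b + 2)*(b + 3)*(b + 2)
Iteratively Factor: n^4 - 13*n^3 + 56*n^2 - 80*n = (n - 4)*(n^3 - 9*n^2 + 20*n) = (n - 4)^2*(n^2 - 5*n) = (n - 5)*(n - 4)^2*(n)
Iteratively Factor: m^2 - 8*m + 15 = (m - 5)*(m - 3)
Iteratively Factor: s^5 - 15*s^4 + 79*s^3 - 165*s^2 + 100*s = (s - 1)*(s^4 - 14*s^3 + 65*s^2 - 100*s) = (s - 4)*(s - 1)*(s^3 - 10*s^2 + 25*s) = (s - 5)*(s - 4)*(s - 1)*(s^2 - 5*s) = (s - 5)^2*(s - 4)*(s - 1)*(s)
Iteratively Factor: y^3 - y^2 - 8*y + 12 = (y - 2)*(y^2 + y - 6) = (y - 2)^2*(y + 3)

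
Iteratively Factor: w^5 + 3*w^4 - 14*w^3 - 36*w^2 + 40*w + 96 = (w + 2)*(w^4 + w^3 - 16*w^2 - 4*w + 48) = (w - 3)*(w + 2)*(w^3 + 4*w^2 - 4*w - 16) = (w - 3)*(w + 2)*(w + 4)*(w^2 - 4) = (w - 3)*(w + 2)^2*(w + 4)*(w - 2)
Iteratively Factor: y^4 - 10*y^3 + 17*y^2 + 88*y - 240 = (y - 4)*(y^3 - 6*y^2 - 7*y + 60) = (y - 4)^2*(y^2 - 2*y - 15) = (y - 5)*(y - 4)^2*(y + 3)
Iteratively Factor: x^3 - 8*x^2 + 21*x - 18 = (x - 3)*(x^2 - 5*x + 6) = (x - 3)*(x - 2)*(x - 3)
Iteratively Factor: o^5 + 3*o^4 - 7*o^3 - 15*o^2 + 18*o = (o)*(o^4 + 3*o^3 - 7*o^2 - 15*o + 18) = o*(o + 3)*(o^3 - 7*o + 6) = o*(o + 3)^2*(o^2 - 3*o + 2) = o*(o - 1)*(o + 3)^2*(o - 2)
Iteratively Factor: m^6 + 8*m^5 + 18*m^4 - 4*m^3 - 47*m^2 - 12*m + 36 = (m + 2)*(m^5 + 6*m^4 + 6*m^3 - 16*m^2 - 15*m + 18) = (m + 2)^2*(m^4 + 4*m^3 - 2*m^2 - 12*m + 9) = (m - 1)*(m + 2)^2*(m^3 + 5*m^2 + 3*m - 9) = (m - 1)^2*(m + 2)^2*(m^2 + 6*m + 9) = (m - 1)^2*(m + 2)^2*(m + 3)*(m + 3)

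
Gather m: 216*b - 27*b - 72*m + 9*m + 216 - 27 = 189*b - 63*m + 189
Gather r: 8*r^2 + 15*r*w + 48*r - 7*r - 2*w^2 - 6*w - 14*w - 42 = 8*r^2 + r*(15*w + 41) - 2*w^2 - 20*w - 42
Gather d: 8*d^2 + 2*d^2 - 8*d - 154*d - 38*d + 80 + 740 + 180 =10*d^2 - 200*d + 1000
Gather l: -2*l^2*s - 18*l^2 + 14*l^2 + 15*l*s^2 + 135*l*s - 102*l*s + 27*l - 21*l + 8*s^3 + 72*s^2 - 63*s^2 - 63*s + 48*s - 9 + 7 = l^2*(-2*s - 4) + l*(15*s^2 + 33*s + 6) + 8*s^3 + 9*s^2 - 15*s - 2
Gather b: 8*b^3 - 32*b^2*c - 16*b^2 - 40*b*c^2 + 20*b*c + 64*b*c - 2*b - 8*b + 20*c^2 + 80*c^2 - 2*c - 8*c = 8*b^3 + b^2*(-32*c - 16) + b*(-40*c^2 + 84*c - 10) + 100*c^2 - 10*c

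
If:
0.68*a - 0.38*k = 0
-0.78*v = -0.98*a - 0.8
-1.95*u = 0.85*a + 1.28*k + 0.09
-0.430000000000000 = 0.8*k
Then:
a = -0.30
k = -0.54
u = 0.44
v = 0.65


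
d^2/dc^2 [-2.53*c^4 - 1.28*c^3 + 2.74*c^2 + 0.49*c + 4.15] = -30.36*c^2 - 7.68*c + 5.48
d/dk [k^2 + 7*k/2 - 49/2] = 2*k + 7/2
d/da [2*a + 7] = 2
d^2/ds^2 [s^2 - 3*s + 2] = 2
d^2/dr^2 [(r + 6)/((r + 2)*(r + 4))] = 2*(r^3 + 18*r^2 + 84*r + 120)/(r^6 + 18*r^5 + 132*r^4 + 504*r^3 + 1056*r^2 + 1152*r + 512)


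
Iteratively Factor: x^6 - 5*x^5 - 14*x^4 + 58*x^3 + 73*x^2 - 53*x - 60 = (x - 4)*(x^5 - x^4 - 18*x^3 - 14*x^2 + 17*x + 15) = (x - 4)*(x + 1)*(x^4 - 2*x^3 - 16*x^2 + 2*x + 15) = (x - 4)*(x - 1)*(x + 1)*(x^3 - x^2 - 17*x - 15) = (x - 4)*(x - 1)*(x + 1)*(x + 3)*(x^2 - 4*x - 5) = (x - 5)*(x - 4)*(x - 1)*(x + 1)*(x + 3)*(x + 1)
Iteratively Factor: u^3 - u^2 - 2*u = (u + 1)*(u^2 - 2*u) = (u - 2)*(u + 1)*(u)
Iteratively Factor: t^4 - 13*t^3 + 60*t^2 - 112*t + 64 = (t - 1)*(t^3 - 12*t^2 + 48*t - 64) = (t - 4)*(t - 1)*(t^2 - 8*t + 16) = (t - 4)^2*(t - 1)*(t - 4)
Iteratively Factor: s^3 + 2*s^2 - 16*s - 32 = (s + 4)*(s^2 - 2*s - 8) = (s - 4)*(s + 4)*(s + 2)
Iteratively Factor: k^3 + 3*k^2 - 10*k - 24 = (k + 4)*(k^2 - k - 6) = (k - 3)*(k + 4)*(k + 2)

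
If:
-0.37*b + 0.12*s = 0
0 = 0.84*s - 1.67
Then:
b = 0.64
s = 1.99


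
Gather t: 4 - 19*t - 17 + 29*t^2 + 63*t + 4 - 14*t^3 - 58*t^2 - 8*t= -14*t^3 - 29*t^2 + 36*t - 9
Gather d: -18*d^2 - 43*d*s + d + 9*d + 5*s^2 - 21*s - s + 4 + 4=-18*d^2 + d*(10 - 43*s) + 5*s^2 - 22*s + 8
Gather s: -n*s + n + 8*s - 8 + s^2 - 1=n + s^2 + s*(8 - n) - 9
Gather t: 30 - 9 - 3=18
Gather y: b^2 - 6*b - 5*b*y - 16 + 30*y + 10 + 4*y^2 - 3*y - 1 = b^2 - 6*b + 4*y^2 + y*(27 - 5*b) - 7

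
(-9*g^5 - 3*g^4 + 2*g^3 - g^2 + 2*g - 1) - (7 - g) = -9*g^5 - 3*g^4 + 2*g^3 - g^2 + 3*g - 8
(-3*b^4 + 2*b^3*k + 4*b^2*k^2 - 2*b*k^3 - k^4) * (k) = -3*b^4*k + 2*b^3*k^2 + 4*b^2*k^3 - 2*b*k^4 - k^5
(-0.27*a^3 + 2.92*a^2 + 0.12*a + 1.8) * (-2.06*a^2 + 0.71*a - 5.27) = 0.5562*a^5 - 6.2069*a^4 + 3.2489*a^3 - 19.0112*a^2 + 0.6456*a - 9.486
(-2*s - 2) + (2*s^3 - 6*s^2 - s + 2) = 2*s^3 - 6*s^2 - 3*s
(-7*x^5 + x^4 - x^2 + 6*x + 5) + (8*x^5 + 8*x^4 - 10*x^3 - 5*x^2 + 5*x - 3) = x^5 + 9*x^4 - 10*x^3 - 6*x^2 + 11*x + 2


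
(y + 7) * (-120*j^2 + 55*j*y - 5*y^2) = -120*j^2*y - 840*j^2 + 55*j*y^2 + 385*j*y - 5*y^3 - 35*y^2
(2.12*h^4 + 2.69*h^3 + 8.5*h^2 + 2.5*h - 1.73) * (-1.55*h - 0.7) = -3.286*h^5 - 5.6535*h^4 - 15.058*h^3 - 9.825*h^2 + 0.9315*h + 1.211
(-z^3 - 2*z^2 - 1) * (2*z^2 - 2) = -2*z^5 - 4*z^4 + 2*z^3 + 2*z^2 + 2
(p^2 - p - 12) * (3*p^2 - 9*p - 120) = 3*p^4 - 12*p^3 - 147*p^2 + 228*p + 1440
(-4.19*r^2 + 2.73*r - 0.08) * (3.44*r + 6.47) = -14.4136*r^3 - 17.7181*r^2 + 17.3879*r - 0.5176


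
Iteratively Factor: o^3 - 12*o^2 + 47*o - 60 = (o - 4)*(o^2 - 8*o + 15) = (o - 4)*(o - 3)*(o - 5)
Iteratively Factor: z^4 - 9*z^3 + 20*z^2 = (z)*(z^3 - 9*z^2 + 20*z) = z^2*(z^2 - 9*z + 20) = z^2*(z - 4)*(z - 5)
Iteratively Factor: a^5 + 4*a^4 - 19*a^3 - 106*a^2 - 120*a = (a)*(a^4 + 4*a^3 - 19*a^2 - 106*a - 120) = a*(a + 2)*(a^3 + 2*a^2 - 23*a - 60) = a*(a - 5)*(a + 2)*(a^2 + 7*a + 12) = a*(a - 5)*(a + 2)*(a + 4)*(a + 3)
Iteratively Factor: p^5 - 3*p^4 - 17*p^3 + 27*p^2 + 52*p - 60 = (p + 2)*(p^4 - 5*p^3 - 7*p^2 + 41*p - 30) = (p + 2)*(p + 3)*(p^3 - 8*p^2 + 17*p - 10) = (p - 1)*(p + 2)*(p + 3)*(p^2 - 7*p + 10) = (p - 5)*(p - 1)*(p + 2)*(p + 3)*(p - 2)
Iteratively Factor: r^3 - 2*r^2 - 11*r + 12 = (r + 3)*(r^2 - 5*r + 4) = (r - 4)*(r + 3)*(r - 1)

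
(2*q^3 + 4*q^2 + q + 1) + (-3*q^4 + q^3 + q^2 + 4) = -3*q^4 + 3*q^3 + 5*q^2 + q + 5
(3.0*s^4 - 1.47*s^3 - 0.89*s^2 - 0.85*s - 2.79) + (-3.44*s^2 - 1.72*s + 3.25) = 3.0*s^4 - 1.47*s^3 - 4.33*s^2 - 2.57*s + 0.46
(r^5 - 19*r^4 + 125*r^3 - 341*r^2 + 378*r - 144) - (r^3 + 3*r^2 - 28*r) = r^5 - 19*r^4 + 124*r^3 - 344*r^2 + 406*r - 144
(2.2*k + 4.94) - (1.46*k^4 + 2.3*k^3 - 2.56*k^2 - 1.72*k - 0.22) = -1.46*k^4 - 2.3*k^3 + 2.56*k^2 + 3.92*k + 5.16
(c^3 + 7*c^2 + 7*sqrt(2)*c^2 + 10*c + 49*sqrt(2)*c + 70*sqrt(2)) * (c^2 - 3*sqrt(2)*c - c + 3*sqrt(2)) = c^5 + 4*sqrt(2)*c^4 + 6*c^4 - 39*c^3 + 24*sqrt(2)*c^3 - 262*c^2 + 12*sqrt(2)*c^2 - 126*c - 40*sqrt(2)*c + 420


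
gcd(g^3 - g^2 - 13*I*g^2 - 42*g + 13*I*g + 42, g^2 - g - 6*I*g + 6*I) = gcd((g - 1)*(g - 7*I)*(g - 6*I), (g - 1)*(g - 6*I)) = g^2 + g*(-1 - 6*I) + 6*I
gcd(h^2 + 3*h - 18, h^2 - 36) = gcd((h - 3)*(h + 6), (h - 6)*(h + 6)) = h + 6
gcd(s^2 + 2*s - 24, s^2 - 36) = s + 6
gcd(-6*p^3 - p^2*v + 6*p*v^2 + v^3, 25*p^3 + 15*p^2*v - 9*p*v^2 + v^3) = p + v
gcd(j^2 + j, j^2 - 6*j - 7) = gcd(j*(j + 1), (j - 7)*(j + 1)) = j + 1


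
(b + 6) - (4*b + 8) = -3*b - 2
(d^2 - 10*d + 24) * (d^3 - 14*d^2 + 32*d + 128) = d^5 - 24*d^4 + 196*d^3 - 528*d^2 - 512*d + 3072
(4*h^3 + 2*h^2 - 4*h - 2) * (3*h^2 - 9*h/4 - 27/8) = 12*h^5 - 3*h^4 - 30*h^3 - 15*h^2/4 + 18*h + 27/4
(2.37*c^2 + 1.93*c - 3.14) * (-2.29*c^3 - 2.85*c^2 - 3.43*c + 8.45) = -5.4273*c^5 - 11.1742*c^4 - 6.439*c^3 + 22.3556*c^2 + 27.0787*c - 26.533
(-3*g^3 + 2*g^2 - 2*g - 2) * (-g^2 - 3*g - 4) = 3*g^5 + 7*g^4 + 8*g^3 + 14*g + 8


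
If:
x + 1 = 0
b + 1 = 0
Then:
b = -1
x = -1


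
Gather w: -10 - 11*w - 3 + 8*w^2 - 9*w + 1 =8*w^2 - 20*w - 12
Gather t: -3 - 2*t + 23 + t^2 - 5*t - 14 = t^2 - 7*t + 6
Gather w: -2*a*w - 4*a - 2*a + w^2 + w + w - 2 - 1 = -6*a + w^2 + w*(2 - 2*a) - 3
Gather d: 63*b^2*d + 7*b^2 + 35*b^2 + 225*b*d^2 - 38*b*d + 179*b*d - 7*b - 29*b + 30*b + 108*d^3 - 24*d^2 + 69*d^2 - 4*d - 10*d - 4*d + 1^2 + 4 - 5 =42*b^2 - 6*b + 108*d^3 + d^2*(225*b + 45) + d*(63*b^2 + 141*b - 18)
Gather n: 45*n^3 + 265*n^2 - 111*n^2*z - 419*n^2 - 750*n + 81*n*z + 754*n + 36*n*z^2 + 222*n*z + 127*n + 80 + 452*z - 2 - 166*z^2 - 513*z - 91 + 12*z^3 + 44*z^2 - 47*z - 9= 45*n^3 + n^2*(-111*z - 154) + n*(36*z^2 + 303*z + 131) + 12*z^3 - 122*z^2 - 108*z - 22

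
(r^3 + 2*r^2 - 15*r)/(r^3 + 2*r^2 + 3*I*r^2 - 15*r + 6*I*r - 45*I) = r/(r + 3*I)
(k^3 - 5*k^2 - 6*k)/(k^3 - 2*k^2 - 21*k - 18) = k/(k + 3)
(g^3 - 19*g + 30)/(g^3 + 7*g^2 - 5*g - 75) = (g - 2)/(g + 5)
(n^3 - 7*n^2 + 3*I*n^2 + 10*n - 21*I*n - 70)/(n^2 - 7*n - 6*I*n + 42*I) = (n^2 + 3*I*n + 10)/(n - 6*I)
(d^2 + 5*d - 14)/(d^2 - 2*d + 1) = (d^2 + 5*d - 14)/(d^2 - 2*d + 1)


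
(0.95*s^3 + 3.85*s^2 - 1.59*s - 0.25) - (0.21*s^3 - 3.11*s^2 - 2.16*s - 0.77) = 0.74*s^3 + 6.96*s^2 + 0.57*s + 0.52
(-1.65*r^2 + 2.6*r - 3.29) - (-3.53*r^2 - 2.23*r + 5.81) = 1.88*r^2 + 4.83*r - 9.1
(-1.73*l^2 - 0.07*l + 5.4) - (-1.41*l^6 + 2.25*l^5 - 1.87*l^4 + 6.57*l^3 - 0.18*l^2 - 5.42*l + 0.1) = 1.41*l^6 - 2.25*l^5 + 1.87*l^4 - 6.57*l^3 - 1.55*l^2 + 5.35*l + 5.3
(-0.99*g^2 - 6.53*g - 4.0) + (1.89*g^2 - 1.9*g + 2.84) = 0.9*g^2 - 8.43*g - 1.16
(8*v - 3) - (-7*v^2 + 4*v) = 7*v^2 + 4*v - 3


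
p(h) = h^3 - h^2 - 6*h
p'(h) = 3*h^2 - 2*h - 6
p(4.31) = 35.63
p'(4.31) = 41.11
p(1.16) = -6.74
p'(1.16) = -4.28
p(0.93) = -5.64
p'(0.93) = -5.27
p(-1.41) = 3.67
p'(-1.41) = 2.78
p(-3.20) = -23.81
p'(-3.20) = 31.12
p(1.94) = -8.10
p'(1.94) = 1.41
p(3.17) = 2.79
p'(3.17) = 17.81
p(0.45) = -2.81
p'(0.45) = -6.29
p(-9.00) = -756.00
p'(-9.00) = 255.00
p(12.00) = 1512.00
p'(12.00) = 402.00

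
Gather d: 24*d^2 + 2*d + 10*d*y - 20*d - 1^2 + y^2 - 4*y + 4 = 24*d^2 + d*(10*y - 18) + y^2 - 4*y + 3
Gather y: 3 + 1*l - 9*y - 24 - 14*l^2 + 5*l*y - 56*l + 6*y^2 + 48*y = -14*l^2 - 55*l + 6*y^2 + y*(5*l + 39) - 21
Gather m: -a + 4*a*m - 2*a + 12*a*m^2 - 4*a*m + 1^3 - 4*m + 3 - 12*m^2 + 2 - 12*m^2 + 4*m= -3*a + m^2*(12*a - 24) + 6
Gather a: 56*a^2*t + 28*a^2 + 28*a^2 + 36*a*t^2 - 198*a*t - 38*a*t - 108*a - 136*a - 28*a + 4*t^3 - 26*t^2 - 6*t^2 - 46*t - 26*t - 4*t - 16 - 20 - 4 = a^2*(56*t + 56) + a*(36*t^2 - 236*t - 272) + 4*t^3 - 32*t^2 - 76*t - 40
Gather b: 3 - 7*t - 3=-7*t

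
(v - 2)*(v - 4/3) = v^2 - 10*v/3 + 8/3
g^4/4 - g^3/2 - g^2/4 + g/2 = g*(g/4 + 1/4)*(g - 2)*(g - 1)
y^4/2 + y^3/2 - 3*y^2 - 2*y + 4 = (y/2 + 1)*(y - 2)*(y - 1)*(y + 2)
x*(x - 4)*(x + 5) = x^3 + x^2 - 20*x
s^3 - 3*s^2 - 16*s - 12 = (s - 6)*(s + 1)*(s + 2)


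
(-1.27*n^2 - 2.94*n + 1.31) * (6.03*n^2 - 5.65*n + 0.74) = -7.6581*n^4 - 10.5527*n^3 + 23.5705*n^2 - 9.5771*n + 0.9694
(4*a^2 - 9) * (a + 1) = 4*a^3 + 4*a^2 - 9*a - 9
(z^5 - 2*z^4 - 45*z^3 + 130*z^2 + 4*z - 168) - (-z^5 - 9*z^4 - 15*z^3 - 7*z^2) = 2*z^5 + 7*z^4 - 30*z^3 + 137*z^2 + 4*z - 168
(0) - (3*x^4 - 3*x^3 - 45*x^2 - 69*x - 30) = -3*x^4 + 3*x^3 + 45*x^2 + 69*x + 30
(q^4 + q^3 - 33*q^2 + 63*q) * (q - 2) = q^5 - q^4 - 35*q^3 + 129*q^2 - 126*q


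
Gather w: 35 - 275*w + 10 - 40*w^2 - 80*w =-40*w^2 - 355*w + 45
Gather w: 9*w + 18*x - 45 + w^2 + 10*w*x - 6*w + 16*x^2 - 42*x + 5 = w^2 + w*(10*x + 3) + 16*x^2 - 24*x - 40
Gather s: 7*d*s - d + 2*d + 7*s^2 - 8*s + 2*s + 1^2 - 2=d + 7*s^2 + s*(7*d - 6) - 1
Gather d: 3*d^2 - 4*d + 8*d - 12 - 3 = 3*d^2 + 4*d - 15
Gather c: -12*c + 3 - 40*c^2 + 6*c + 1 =-40*c^2 - 6*c + 4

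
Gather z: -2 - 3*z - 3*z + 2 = -6*z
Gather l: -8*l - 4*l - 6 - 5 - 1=-12*l - 12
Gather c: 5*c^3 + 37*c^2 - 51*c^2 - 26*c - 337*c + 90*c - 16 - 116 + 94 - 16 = 5*c^3 - 14*c^2 - 273*c - 54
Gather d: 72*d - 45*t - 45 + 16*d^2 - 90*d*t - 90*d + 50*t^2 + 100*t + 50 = 16*d^2 + d*(-90*t - 18) + 50*t^2 + 55*t + 5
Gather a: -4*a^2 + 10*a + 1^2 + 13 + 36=-4*a^2 + 10*a + 50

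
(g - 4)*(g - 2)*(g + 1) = g^3 - 5*g^2 + 2*g + 8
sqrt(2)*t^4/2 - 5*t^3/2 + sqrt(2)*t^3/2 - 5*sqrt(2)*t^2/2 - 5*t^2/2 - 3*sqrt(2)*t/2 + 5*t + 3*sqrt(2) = (t - 1)*(t + 2)*(t - 3*sqrt(2))*(sqrt(2)*t/2 + 1/2)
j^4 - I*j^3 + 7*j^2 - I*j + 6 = (j - 3*I)*(j - I)*(j + I)*(j + 2*I)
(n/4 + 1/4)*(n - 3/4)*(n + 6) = n^3/4 + 25*n^2/16 + 3*n/16 - 9/8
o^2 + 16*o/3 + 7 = (o + 7/3)*(o + 3)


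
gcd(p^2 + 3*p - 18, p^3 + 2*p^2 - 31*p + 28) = 1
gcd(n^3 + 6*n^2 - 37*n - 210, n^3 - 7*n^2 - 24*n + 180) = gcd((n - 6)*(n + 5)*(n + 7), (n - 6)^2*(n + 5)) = n^2 - n - 30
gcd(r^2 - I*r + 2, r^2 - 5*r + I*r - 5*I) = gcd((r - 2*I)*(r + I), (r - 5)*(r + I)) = r + I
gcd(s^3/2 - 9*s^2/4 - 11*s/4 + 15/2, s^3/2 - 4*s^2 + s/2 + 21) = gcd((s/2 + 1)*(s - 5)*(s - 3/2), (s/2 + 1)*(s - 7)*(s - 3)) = s + 2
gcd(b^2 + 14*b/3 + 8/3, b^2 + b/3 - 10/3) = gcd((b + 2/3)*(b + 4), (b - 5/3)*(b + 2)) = 1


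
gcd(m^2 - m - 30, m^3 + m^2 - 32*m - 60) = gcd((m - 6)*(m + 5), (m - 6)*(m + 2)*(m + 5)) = m^2 - m - 30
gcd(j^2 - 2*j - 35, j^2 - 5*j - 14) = j - 7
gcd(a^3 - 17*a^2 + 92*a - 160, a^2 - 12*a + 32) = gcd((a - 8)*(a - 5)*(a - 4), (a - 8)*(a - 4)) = a^2 - 12*a + 32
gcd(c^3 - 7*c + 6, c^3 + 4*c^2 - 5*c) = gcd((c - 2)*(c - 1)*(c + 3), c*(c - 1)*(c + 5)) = c - 1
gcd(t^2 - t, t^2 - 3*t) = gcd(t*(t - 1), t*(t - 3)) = t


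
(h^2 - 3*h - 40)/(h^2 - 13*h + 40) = (h + 5)/(h - 5)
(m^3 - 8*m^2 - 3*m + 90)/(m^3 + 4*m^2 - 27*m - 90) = (m - 6)/(m + 6)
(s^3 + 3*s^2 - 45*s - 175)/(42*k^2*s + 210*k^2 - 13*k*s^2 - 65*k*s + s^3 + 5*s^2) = (s^2 - 2*s - 35)/(42*k^2 - 13*k*s + s^2)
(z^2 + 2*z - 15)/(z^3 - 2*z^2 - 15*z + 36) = (z + 5)/(z^2 + z - 12)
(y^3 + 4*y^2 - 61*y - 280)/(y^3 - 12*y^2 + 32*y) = (y^2 + 12*y + 35)/(y*(y - 4))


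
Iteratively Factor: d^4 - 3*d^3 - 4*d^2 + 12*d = (d - 2)*(d^3 - d^2 - 6*d) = d*(d - 2)*(d^2 - d - 6) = d*(d - 2)*(d + 2)*(d - 3)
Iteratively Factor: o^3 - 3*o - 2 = (o + 1)*(o^2 - o - 2) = (o + 1)^2*(o - 2)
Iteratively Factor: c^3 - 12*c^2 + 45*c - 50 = (c - 5)*(c^2 - 7*c + 10) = (c - 5)*(c - 2)*(c - 5)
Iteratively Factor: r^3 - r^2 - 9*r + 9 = (r - 1)*(r^2 - 9) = (r - 3)*(r - 1)*(r + 3)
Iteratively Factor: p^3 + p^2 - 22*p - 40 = (p + 2)*(p^2 - p - 20) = (p - 5)*(p + 2)*(p + 4)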